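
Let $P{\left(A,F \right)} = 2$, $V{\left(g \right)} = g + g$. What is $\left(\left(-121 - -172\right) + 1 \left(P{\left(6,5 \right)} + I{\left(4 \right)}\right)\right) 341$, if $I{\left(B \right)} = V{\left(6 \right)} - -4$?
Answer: $23529$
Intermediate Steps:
$V{\left(g \right)} = 2 g$
$I{\left(B \right)} = 16$ ($I{\left(B \right)} = 2 \cdot 6 - -4 = 12 + 4 = 16$)
$\left(\left(-121 - -172\right) + 1 \left(P{\left(6,5 \right)} + I{\left(4 \right)}\right)\right) 341 = \left(\left(-121 - -172\right) + 1 \left(2 + 16\right)\right) 341 = \left(\left(-121 + 172\right) + 1 \cdot 18\right) 341 = \left(51 + 18\right) 341 = 69 \cdot 341 = 23529$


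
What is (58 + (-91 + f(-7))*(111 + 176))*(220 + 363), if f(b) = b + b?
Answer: -17534891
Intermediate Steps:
f(b) = 2*b
(58 + (-91 + f(-7))*(111 + 176))*(220 + 363) = (58 + (-91 + 2*(-7))*(111 + 176))*(220 + 363) = (58 + (-91 - 14)*287)*583 = (58 - 105*287)*583 = (58 - 30135)*583 = -30077*583 = -17534891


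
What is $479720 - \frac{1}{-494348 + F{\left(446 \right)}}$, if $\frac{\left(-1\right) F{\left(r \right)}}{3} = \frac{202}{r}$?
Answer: $\frac{52884288186263}{110239907} \approx 4.7972 \cdot 10^{5}$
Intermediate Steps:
$F{\left(r \right)} = - \frac{606}{r}$ ($F{\left(r \right)} = - 3 \frac{202}{r} = - \frac{606}{r}$)
$479720 - \frac{1}{-494348 + F{\left(446 \right)}} = 479720 - \frac{1}{-494348 - \frac{606}{446}} = 479720 - \frac{1}{-494348 - \frac{303}{223}} = 479720 - \frac{1}{- \frac{110239907}{223}} = 479720 - - \frac{223}{110239907} = 479720 + \frac{223}{110239907} = \frac{52884288186263}{110239907}$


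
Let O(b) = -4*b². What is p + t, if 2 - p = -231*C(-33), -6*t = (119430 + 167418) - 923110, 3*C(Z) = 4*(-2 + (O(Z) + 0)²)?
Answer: 17532972353/3 ≈ 5.8443e+9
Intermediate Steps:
C(Z) = -8/3 + 64*Z⁴/3 (C(Z) = (4*(-2 + (-4*Z² + 0)²))/3 = (4*(-2 + (-4*Z²)²))/3 = (4*(-2 + 16*Z⁴))/3 = (-8 + 64*Z⁴)/3 = -8/3 + 64*Z⁴/3)
t = 318131/3 (t = -((119430 + 167418) - 923110)/6 = -(286848 - 923110)/6 = -⅙*(-636262) = 318131/3 ≈ 1.0604e+5)
p = 5844218074 (p = 2 - (-231)*(-8/3 + (64/3)*(-33)⁴) = 2 - (-231)*(-8/3 + (64/3)*1185921) = 2 - (-231)*(-8/3 + 25299648) = 2 - (-231)*75898936/3 = 2 - 1*(-5844218072) = 2 + 5844218072 = 5844218074)
p + t = 5844218074 + 318131/3 = 17532972353/3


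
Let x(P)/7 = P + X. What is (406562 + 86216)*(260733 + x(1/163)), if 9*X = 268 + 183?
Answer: 188738884532770/1467 ≈ 1.2866e+11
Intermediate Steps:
X = 451/9 (X = (268 + 183)/9 = (1/9)*451 = 451/9 ≈ 50.111)
x(P) = 3157/9 + 7*P (x(P) = 7*(P + 451/9) = 7*(451/9 + P) = 3157/9 + 7*P)
(406562 + 86216)*(260733 + x(1/163)) = (406562 + 86216)*(260733 + (3157/9 + 7/163)) = 492778*(260733 + (3157/9 + 7*(1/163))) = 492778*(260733 + (3157/9 + 7/163)) = 492778*(260733 + 514654/1467) = 492778*(383009965/1467) = 188738884532770/1467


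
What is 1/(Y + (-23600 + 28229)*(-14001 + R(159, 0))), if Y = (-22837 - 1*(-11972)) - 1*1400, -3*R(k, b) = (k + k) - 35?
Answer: -1/65259563 ≈ -1.5323e-8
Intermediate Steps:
R(k, b) = 35/3 - 2*k/3 (R(k, b) = -((k + k) - 35)/3 = -(2*k - 35)/3 = -(-35 + 2*k)/3 = 35/3 - 2*k/3)
Y = -12265 (Y = (-22837 + 11972) - 1400 = -10865 - 1400 = -12265)
1/(Y + (-23600 + 28229)*(-14001 + R(159, 0))) = 1/(-12265 + (-23600 + 28229)*(-14001 + (35/3 - ⅔*159))) = 1/(-12265 + 4629*(-14001 + (35/3 - 106))) = 1/(-12265 + 4629*(-14001 - 283/3)) = 1/(-12265 + 4629*(-42286/3)) = 1/(-12265 - 65247298) = 1/(-65259563) = -1/65259563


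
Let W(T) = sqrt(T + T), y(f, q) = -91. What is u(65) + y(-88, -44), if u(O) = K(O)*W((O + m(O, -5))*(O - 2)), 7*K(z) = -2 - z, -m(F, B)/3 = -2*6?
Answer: -91 - 201*sqrt(1414)/7 ≈ -1170.7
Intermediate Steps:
m(F, B) = 36 (m(F, B) = -(-6)*6 = -3*(-12) = 36)
W(T) = sqrt(2)*sqrt(T) (W(T) = sqrt(2*T) = sqrt(2)*sqrt(T))
K(z) = -2/7 - z/7 (K(z) = (-2 - z)/7 = -2/7 - z/7)
u(O) = sqrt(2)*sqrt((-2 + O)*(36 + O))*(-2/7 - O/7) (u(O) = (-2/7 - O/7)*(sqrt(2)*sqrt((O + 36)*(O - 2))) = (-2/7 - O/7)*(sqrt(2)*sqrt((36 + O)*(-2 + O))) = (-2/7 - O/7)*(sqrt(2)*sqrt((-2 + O)*(36 + O))) = sqrt(2)*sqrt((-2 + O)*(36 + O))*(-2/7 - O/7))
u(65) + y(-88, -44) = sqrt(-144 + 2*65**2 + 68*65)*(-2/7 - 1/7*65) - 91 = sqrt(-144 + 2*4225 + 4420)*(-2/7 - 65/7) - 91 = sqrt(-144 + 8450 + 4420)*(-67/7) - 91 = sqrt(12726)*(-67/7) - 91 = (3*sqrt(1414))*(-67/7) - 91 = -201*sqrt(1414)/7 - 91 = -91 - 201*sqrt(1414)/7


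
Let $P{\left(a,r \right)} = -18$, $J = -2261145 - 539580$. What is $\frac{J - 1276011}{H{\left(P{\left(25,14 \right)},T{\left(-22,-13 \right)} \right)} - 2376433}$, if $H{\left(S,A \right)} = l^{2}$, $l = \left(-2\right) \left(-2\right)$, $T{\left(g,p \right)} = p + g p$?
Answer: $\frac{1358912}{792139} \approx 1.7155$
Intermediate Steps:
$J = -2800725$
$l = 4$
$H{\left(S,A \right)} = 16$ ($H{\left(S,A \right)} = 4^{2} = 16$)
$\frac{J - 1276011}{H{\left(P{\left(25,14 \right)},T{\left(-22,-13 \right)} \right)} - 2376433} = \frac{-2800725 - 1276011}{16 - 2376433} = - \frac{4076736}{-2376417} = \left(-4076736\right) \left(- \frac{1}{2376417}\right) = \frac{1358912}{792139}$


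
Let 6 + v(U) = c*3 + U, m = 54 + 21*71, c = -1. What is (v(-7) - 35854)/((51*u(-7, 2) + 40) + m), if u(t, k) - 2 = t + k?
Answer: -17935/716 ≈ -25.049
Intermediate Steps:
u(t, k) = 2 + k + t (u(t, k) = 2 + (t + k) = 2 + (k + t) = 2 + k + t)
m = 1545 (m = 54 + 1491 = 1545)
v(U) = -9 + U (v(U) = -6 + (-1*3 + U) = -6 + (-3 + U) = -9 + U)
(v(-7) - 35854)/((51*u(-7, 2) + 40) + m) = ((-9 - 7) - 35854)/((51*(2 + 2 - 7) + 40) + 1545) = (-16 - 35854)/((51*(-3) + 40) + 1545) = -35870/((-153 + 40) + 1545) = -35870/(-113 + 1545) = -35870/1432 = -35870*1/1432 = -17935/716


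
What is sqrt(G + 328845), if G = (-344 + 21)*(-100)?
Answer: sqrt(361145) ≈ 600.95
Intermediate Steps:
G = 32300 (G = -323*(-100) = 32300)
sqrt(G + 328845) = sqrt(32300 + 328845) = sqrt(361145)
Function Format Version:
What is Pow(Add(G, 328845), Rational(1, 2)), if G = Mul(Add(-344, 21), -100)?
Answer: Pow(361145, Rational(1, 2)) ≈ 600.95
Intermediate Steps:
G = 32300 (G = Mul(-323, -100) = 32300)
Pow(Add(G, 328845), Rational(1, 2)) = Pow(Add(32300, 328845), Rational(1, 2)) = Pow(361145, Rational(1, 2))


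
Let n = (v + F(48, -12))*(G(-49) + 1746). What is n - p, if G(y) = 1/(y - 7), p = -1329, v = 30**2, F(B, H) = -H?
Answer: 11155653/7 ≈ 1.5937e+6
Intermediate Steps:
v = 900
G(y) = 1/(-7 + y)
n = 11146350/7 (n = (900 - 1*(-12))*(1/(-7 - 49) + 1746) = (900 + 12)*(1/(-56) + 1746) = 912*(-1/56 + 1746) = 912*(97775/56) = 11146350/7 ≈ 1.5923e+6)
n - p = 11146350/7 - 1*(-1329) = 11146350/7 + 1329 = 11155653/7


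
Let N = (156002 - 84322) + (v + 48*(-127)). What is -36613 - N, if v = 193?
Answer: -102390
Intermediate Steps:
N = 65777 (N = (156002 - 84322) + (193 + 48*(-127)) = 71680 + (193 - 6096) = 71680 - 5903 = 65777)
-36613 - N = -36613 - 1*65777 = -36613 - 65777 = -102390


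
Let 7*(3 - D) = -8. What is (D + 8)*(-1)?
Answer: -85/7 ≈ -12.143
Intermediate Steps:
D = 29/7 (D = 3 - 1/7*(-8) = 3 + 8/7 = 29/7 ≈ 4.1429)
(D + 8)*(-1) = (29/7 + 8)*(-1) = (85/7)*(-1) = -85/7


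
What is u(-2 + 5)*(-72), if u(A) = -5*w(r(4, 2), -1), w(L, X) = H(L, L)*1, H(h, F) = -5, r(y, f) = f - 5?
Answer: -1800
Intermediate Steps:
r(y, f) = -5 + f
w(L, X) = -5 (w(L, X) = -5*1 = -5)
u(A) = 25 (u(A) = -5*(-5) = 25)
u(-2 + 5)*(-72) = 25*(-72) = -1800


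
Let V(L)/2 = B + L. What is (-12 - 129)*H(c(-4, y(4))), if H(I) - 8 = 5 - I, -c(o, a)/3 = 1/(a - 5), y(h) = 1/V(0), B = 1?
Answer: -1739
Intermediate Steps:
V(L) = 2 + 2*L (V(L) = 2*(1 + L) = 2 + 2*L)
y(h) = ½ (y(h) = 1/(2 + 2*0) = 1/(2 + 0) = 1/2 = ½)
c(o, a) = -3/(-5 + a) (c(o, a) = -3/(a - 5) = -3/(-5 + a))
H(I) = 13 - I (H(I) = 8 + (5 - I) = 13 - I)
(-12 - 129)*H(c(-4, y(4))) = (-12 - 129)*(13 - (-3)/(-5 + ½)) = -141*(13 - (-3)/(-9/2)) = -141*(13 - (-3)*(-2)/9) = -141*(13 - 1*⅔) = -141*(13 - ⅔) = -141*37/3 = -1739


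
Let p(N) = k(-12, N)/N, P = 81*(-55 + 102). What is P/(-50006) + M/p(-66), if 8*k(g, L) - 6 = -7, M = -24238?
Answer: -639959989791/50006 ≈ -1.2798e+7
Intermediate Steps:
P = 3807 (P = 81*47 = 3807)
k(g, L) = -⅛ (k(g, L) = ¾ + (⅛)*(-7) = ¾ - 7/8 = -⅛)
p(N) = -1/(8*N)
P/(-50006) + M/p(-66) = 3807/(-50006) - 24238/((-⅛/(-66))) = 3807*(-1/50006) - 24238/((-⅛*(-1/66))) = -3807/50006 - 24238/1/528 = -3807/50006 - 24238*528 = -3807/50006 - 12797664 = -639959989791/50006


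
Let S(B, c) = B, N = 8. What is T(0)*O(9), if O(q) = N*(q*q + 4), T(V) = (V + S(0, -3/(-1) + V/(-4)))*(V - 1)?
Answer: 0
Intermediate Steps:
T(V) = V*(-1 + V) (T(V) = (V + 0)*(V - 1) = V*(-1 + V))
O(q) = 32 + 8*q**2 (O(q) = 8*(q*q + 4) = 8*(q**2 + 4) = 8*(4 + q**2) = 32 + 8*q**2)
T(0)*O(9) = (0*(-1 + 0))*(32 + 8*9**2) = (0*(-1))*(32 + 8*81) = 0*(32 + 648) = 0*680 = 0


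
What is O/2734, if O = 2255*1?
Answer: 2255/2734 ≈ 0.82480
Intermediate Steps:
O = 2255
O/2734 = 2255/2734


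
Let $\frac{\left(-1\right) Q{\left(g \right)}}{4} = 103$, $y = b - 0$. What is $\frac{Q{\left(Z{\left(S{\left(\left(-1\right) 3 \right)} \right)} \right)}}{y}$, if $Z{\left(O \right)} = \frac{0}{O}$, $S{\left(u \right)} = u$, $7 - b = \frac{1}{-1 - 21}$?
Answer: $- \frac{9064}{155} \approx -58.477$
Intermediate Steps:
$b = \frac{155}{22}$ ($b = 7 - \frac{1}{-1 - 21} = 7 - \frac{1}{-22} = 7 - - \frac{1}{22} = 7 + \frac{1}{22} = \frac{155}{22} \approx 7.0455$)
$Z{\left(O \right)} = 0$
$y = \frac{155}{22}$ ($y = \frac{155}{22} - 0 = \frac{155}{22} + 0 = \frac{155}{22} \approx 7.0455$)
$Q{\left(g \right)} = -412$ ($Q{\left(g \right)} = \left(-4\right) 103 = -412$)
$\frac{Q{\left(Z{\left(S{\left(\left(-1\right) 3 \right)} \right)} \right)}}{y} = \frac{1}{\frac{155}{22}} \left(-412\right) = \frac{22}{155} \left(-412\right) = - \frac{9064}{155}$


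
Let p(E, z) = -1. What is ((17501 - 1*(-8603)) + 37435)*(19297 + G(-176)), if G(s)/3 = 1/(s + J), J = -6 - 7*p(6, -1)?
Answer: 30652774844/25 ≈ 1.2261e+9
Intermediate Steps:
J = 1 (J = -6 - 7*(-1) = -6 + 7 = 1)
G(s) = 3/(1 + s) (G(s) = 3/(s + 1) = 3/(1 + s))
((17501 - 1*(-8603)) + 37435)*(19297 + G(-176)) = ((17501 - 1*(-8603)) + 37435)*(19297 + 3/(1 - 176)) = ((17501 + 8603) + 37435)*(19297 + 3/(-175)) = (26104 + 37435)*(19297 + 3*(-1/175)) = 63539*(19297 - 3/175) = 63539*(3376972/175) = 30652774844/25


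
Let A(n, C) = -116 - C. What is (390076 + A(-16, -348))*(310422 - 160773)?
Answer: 58409201892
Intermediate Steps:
(390076 + A(-16, -348))*(310422 - 160773) = (390076 + (-116 - 1*(-348)))*(310422 - 160773) = (390076 + (-116 + 348))*149649 = (390076 + 232)*149649 = 390308*149649 = 58409201892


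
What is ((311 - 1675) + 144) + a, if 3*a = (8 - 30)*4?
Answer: -3748/3 ≈ -1249.3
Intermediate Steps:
a = -88/3 (a = ((8 - 30)*4)/3 = (-22*4)/3 = (1/3)*(-88) = -88/3 ≈ -29.333)
((311 - 1675) + 144) + a = ((311 - 1675) + 144) - 88/3 = (-1364 + 144) - 88/3 = -1220 - 88/3 = -3748/3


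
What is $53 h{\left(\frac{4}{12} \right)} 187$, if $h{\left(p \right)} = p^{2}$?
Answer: $\frac{9911}{9} \approx 1101.2$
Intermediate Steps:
$53 h{\left(\frac{4}{12} \right)} 187 = 53 \left(\frac{4}{12}\right)^{2} \cdot 187 = 53 \left(4 \cdot \frac{1}{12}\right)^{2} \cdot 187 = \frac{53}{9} \cdot 187 = \frac{9911}{9}$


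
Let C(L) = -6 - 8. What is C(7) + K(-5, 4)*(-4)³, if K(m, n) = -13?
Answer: 818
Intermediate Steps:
C(L) = -14
C(7) + K(-5, 4)*(-4)³ = -14 - 13*(-4)³ = -14 - 13*(-64) = -14 + 832 = 818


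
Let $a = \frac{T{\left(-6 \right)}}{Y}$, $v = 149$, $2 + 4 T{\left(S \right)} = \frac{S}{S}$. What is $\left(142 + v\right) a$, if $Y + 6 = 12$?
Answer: $- \frac{97}{8} \approx -12.125$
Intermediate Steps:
$Y = 6$ ($Y = -6 + 12 = 6$)
$T{\left(S \right)} = - \frac{1}{4}$ ($T{\left(S \right)} = - \frac{1}{2} + \frac{S \frac{1}{S}}{4} = - \frac{1}{2} + \frac{1}{4} \cdot 1 = - \frac{1}{2} + \frac{1}{4} = - \frac{1}{4}$)
$a = - \frac{1}{24}$ ($a = - \frac{1}{4 \cdot 6} = \left(- \frac{1}{4}\right) \frac{1}{6} = - \frac{1}{24} \approx -0.041667$)
$\left(142 + v\right) a = \left(142 + 149\right) \left(- \frac{1}{24}\right) = 291 \left(- \frac{1}{24}\right) = - \frac{97}{8}$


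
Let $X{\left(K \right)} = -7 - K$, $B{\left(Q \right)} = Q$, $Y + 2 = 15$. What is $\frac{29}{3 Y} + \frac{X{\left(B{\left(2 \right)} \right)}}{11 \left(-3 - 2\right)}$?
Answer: $\frac{1946}{2145} \approx 0.90723$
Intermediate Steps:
$Y = 13$ ($Y = -2 + 15 = 13$)
$\frac{29}{3 Y} + \frac{X{\left(B{\left(2 \right)} \right)}}{11 \left(-3 - 2\right)} = \frac{29}{3 \cdot 13} + \frac{-7 - 2}{11 \left(-3 - 2\right)} = \frac{29}{39} + \frac{-7 - 2}{11 \left(-5\right)} = 29 \cdot \frac{1}{39} - \frac{9}{-55} = \frac{29}{39} - - \frac{9}{55} = \frac{29}{39} + \frac{9}{55} = \frac{1946}{2145}$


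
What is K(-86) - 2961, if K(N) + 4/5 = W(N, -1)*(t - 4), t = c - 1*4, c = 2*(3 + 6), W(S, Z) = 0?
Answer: -14809/5 ≈ -2961.8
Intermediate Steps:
c = 18 (c = 2*9 = 18)
t = 14 (t = 18 - 1*4 = 18 - 4 = 14)
K(N) = -4/5 (K(N) = -4/5 + 0*(14 - 4) = -4/5 + 0*10 = -4/5 + 0 = -4/5)
K(-86) - 2961 = -4/5 - 2961 = -14809/5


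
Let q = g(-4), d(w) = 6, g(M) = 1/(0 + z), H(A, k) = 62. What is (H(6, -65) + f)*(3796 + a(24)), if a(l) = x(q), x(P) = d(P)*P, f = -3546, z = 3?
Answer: -13232232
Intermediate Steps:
g(M) = ⅓ (g(M) = 1/(0 + 3) = 1/3 = ⅓)
q = ⅓ ≈ 0.33333
x(P) = 6*P
a(l) = 2 (a(l) = 6*(⅓) = 2)
(H(6, -65) + f)*(3796 + a(24)) = (62 - 3546)*(3796 + 2) = -3484*3798 = -13232232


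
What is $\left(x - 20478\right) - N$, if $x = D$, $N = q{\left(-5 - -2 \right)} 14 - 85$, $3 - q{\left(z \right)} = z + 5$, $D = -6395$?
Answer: $-26802$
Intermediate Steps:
$q{\left(z \right)} = -2 - z$ ($q{\left(z \right)} = 3 - \left(z + 5\right) = 3 - \left(5 + z\right) = -2 - z$)
$N = -71$ ($N = \left(-2 - \left(-5 - -2\right)\right) 14 - 85 = \left(-2 - \left(-5 + 2\right)\right) 14 - 85 = \left(-2 - -3\right) 14 - 85 = \left(-2 + 3\right) 14 - 85 = 1 \cdot 14 - 85 = 14 - 85 = -71$)
$x = -6395$
$\left(x - 20478\right) - N = \left(-6395 - 20478\right) - -71 = \left(-6395 - 20478\right) + 71 = -26873 + 71 = -26802$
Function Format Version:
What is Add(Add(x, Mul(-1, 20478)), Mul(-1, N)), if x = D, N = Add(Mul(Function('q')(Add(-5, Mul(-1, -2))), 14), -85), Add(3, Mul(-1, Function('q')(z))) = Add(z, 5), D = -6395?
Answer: -26802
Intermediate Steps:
Function('q')(z) = Add(-2, Mul(-1, z)) (Function('q')(z) = Add(3, Mul(-1, Add(z, 5))) = Add(3, Mul(-1, Add(5, z))) = Add(3, Add(-5, Mul(-1, z))) = Add(-2, Mul(-1, z)))
N = -71 (N = Add(Mul(Add(-2, Mul(-1, Add(-5, Mul(-1, -2)))), 14), -85) = Add(Mul(Add(-2, Mul(-1, Add(-5, 2))), 14), -85) = Add(Mul(Add(-2, Mul(-1, -3)), 14), -85) = Add(Mul(Add(-2, 3), 14), -85) = Add(Mul(1, 14), -85) = Add(14, -85) = -71)
x = -6395
Add(Add(x, Mul(-1, 20478)), Mul(-1, N)) = Add(Add(-6395, Mul(-1, 20478)), Mul(-1, -71)) = Add(Add(-6395, -20478), 71) = Add(-26873, 71) = -26802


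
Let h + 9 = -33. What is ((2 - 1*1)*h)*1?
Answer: -42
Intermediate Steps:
h = -42 (h = -9 - 33 = -42)
((2 - 1*1)*h)*1 = ((2 - 1*1)*(-42))*1 = ((2 - 1)*(-42))*1 = (1*(-42))*1 = -42*1 = -42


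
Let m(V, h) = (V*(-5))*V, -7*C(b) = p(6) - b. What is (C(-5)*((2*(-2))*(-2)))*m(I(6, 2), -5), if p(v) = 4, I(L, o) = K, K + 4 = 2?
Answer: 1440/7 ≈ 205.71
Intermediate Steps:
K = -2 (K = -4 + 2 = -2)
I(L, o) = -2
C(b) = -4/7 + b/7 (C(b) = -(4 - b)/7 = -4/7 + b/7)
m(V, h) = -5*V² (m(V, h) = (-5*V)*V = -5*V²)
(C(-5)*((2*(-2))*(-2)))*m(I(6, 2), -5) = ((-4/7 + (⅐)*(-5))*((2*(-2))*(-2)))*(-5*(-2)²) = ((-4/7 - 5/7)*(-4*(-2)))*(-5*4) = -9/7*8*(-20) = -72/7*(-20) = 1440/7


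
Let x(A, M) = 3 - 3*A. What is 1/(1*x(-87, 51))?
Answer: 1/264 ≈ 0.0037879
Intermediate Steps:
1/(1*x(-87, 51)) = 1/(1*(3 - 3*(-87))) = 1/(1*(3 + 261)) = 1/(1*264) = 1/264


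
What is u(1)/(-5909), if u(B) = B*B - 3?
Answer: 2/5909 ≈ 0.00033847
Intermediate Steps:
u(B) = -3 + B² (u(B) = B² - 3 = -3 + B²)
u(1)/(-5909) = (-3 + 1²)/(-5909) = (-3 + 1)*(-1/5909) = -2*(-1/5909) = 2/5909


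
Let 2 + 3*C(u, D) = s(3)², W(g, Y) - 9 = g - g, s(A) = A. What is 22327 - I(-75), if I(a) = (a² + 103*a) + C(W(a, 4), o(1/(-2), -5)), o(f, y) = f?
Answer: 73274/3 ≈ 24425.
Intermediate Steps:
W(g, Y) = 9 (W(g, Y) = 9 + (g - g) = 9 + 0 = 9)
C(u, D) = 7/3 (C(u, D) = -⅔ + (⅓)*3² = -⅔ + (⅓)*9 = -⅔ + 3 = 7/3)
I(a) = 7/3 + a² + 103*a (I(a) = (a² + 103*a) + 7/3 = 7/3 + a² + 103*a)
22327 - I(-75) = 22327 - (7/3 + (-75)² + 103*(-75)) = 22327 - (7/3 + 5625 - 7725) = 22327 - 1*(-6293/3) = 22327 + 6293/3 = 73274/3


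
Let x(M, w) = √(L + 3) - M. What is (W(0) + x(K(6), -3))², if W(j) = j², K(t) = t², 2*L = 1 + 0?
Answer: (-72 + √14)²/4 ≈ 1164.8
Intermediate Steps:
L = ½ (L = (1 + 0)/2 = (½)*1 = ½ ≈ 0.50000)
x(M, w) = √14/2 - M (x(M, w) = √(½ + 3) - M = √(7/2) - M = √14/2 - M)
(W(0) + x(K(6), -3))² = (0² + (√14/2 - 1*6²))² = (0 + (√14/2 - 1*36))² = (0 + (√14/2 - 36))² = (0 + (-36 + √14/2))² = (-36 + √14/2)²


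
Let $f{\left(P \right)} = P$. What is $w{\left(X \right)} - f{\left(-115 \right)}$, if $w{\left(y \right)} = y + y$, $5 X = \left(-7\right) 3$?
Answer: $\frac{533}{5} \approx 106.6$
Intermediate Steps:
$X = - \frac{21}{5}$ ($X = \frac{\left(-7\right) 3}{5} = \frac{1}{5} \left(-21\right) = - \frac{21}{5} \approx -4.2$)
$w{\left(y \right)} = 2 y$
$w{\left(X \right)} - f{\left(-115 \right)} = 2 \left(- \frac{21}{5}\right) - -115 = - \frac{42}{5} + 115 = \frac{533}{5}$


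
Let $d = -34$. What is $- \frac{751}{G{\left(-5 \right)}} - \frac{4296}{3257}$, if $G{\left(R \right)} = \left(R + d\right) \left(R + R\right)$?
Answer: $- \frac{4121447}{1270230} \approx -3.2446$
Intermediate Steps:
$G{\left(R \right)} = 2 R \left(-34 + R\right)$ ($G{\left(R \right)} = \left(R - 34\right) \left(R + R\right) = \left(-34 + R\right) 2 R = 2 R \left(-34 + R\right)$)
$- \frac{751}{G{\left(-5 \right)}} - \frac{4296}{3257} = - \frac{751}{2 \left(-5\right) \left(-34 - 5\right)} - \frac{4296}{3257} = - \frac{751}{2 \left(-5\right) \left(-39\right)} - \frac{4296}{3257} = - \frac{751}{390} - \frac{4296}{3257} = - \frac{4121447}{1270230}$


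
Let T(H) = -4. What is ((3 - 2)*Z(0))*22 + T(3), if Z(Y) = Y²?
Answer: -4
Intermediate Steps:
((3 - 2)*Z(0))*22 + T(3) = ((3 - 2)*0²)*22 - 4 = (1*0)*22 - 4 = 0*22 - 4 = 0 - 4 = -4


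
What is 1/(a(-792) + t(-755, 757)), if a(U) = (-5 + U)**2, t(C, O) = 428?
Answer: 1/635637 ≈ 1.5732e-6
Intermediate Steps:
1/(a(-792) + t(-755, 757)) = 1/((-5 - 792)**2 + 428) = 1/((-797)**2 + 428) = 1/(635209 + 428) = 1/635637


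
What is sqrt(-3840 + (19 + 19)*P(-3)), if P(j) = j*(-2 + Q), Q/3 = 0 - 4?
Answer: 2*I*sqrt(561) ≈ 47.371*I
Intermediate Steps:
Q = -12 (Q = 3*(0 - 4) = 3*(-4) = -12)
P(j) = -14*j (P(j) = j*(-2 - 12) = j*(-14) = -14*j)
sqrt(-3840 + (19 + 19)*P(-3)) = sqrt(-3840 + (19 + 19)*(-14*(-3))) = sqrt(-3840 + 38*42) = sqrt(-3840 + 1596) = sqrt(-2244) = 2*I*sqrt(561)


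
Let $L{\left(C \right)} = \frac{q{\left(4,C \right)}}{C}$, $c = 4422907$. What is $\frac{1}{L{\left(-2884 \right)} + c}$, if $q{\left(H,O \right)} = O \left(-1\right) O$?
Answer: $\frac{1}{4425791} \approx 2.2595 \cdot 10^{-7}$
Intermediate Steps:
$q{\left(H,O \right)} = - O^{2}$ ($q{\left(H,O \right)} = - O O = - O^{2}$)
$L{\left(C \right)} = - C$ ($L{\left(C \right)} = \frac{\left(-1\right) C^{2}}{C} = - C$)
$\frac{1}{L{\left(-2884 \right)} + c} = \frac{1}{\left(-1\right) \left(-2884\right) + 4422907} = \frac{1}{2884 + 4422907} = \frac{1}{4425791}$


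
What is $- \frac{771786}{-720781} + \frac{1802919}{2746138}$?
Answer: $\frac{3418940622207}{1979364093778} \approx 1.7273$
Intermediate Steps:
$- \frac{771786}{-720781} + \frac{1802919}{2746138} = \left(-771786\right) \left(- \frac{1}{720781}\right) + 1802919 \cdot \frac{1}{2746138} = \frac{771786}{720781} + \frac{1802919}{2746138} = \frac{3418940622207}{1979364093778}$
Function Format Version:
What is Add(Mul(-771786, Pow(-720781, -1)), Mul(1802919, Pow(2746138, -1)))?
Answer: Rational(3418940622207, 1979364093778) ≈ 1.7273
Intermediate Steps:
Add(Mul(-771786, Pow(-720781, -1)), Mul(1802919, Pow(2746138, -1))) = Add(Mul(-771786, Rational(-1, 720781)), Mul(1802919, Rational(1, 2746138))) = Add(Rational(771786, 720781), Rational(1802919, 2746138)) = Rational(3418940622207, 1979364093778)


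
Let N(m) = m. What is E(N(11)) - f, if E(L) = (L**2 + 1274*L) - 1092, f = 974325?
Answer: -961282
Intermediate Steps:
E(L) = -1092 + L**2 + 1274*L
E(N(11)) - f = (-1092 + 11**2 + 1274*11) - 1*974325 = (-1092 + 121 + 14014) - 974325 = 13043 - 974325 = -961282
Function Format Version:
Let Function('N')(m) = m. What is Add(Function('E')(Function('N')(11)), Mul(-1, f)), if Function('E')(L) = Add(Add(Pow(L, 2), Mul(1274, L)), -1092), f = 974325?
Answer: -961282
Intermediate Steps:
Function('E')(L) = Add(-1092, Pow(L, 2), Mul(1274, L))
Add(Function('E')(Function('N')(11)), Mul(-1, f)) = Add(Add(-1092, Pow(11, 2), Mul(1274, 11)), Mul(-1, 974325)) = Add(Add(-1092, 121, 14014), -974325) = Add(13043, -974325) = -961282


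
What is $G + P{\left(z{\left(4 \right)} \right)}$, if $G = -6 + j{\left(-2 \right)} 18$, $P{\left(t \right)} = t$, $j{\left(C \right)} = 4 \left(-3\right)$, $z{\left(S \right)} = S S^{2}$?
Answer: $-158$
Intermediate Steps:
$z{\left(S \right)} = S^{3}$
$j{\left(C \right)} = -12$
$G = -222$ ($G = -6 - 216 = -222$)
$G + P{\left(z{\left(4 \right)} \right)} = -222 + 4^{3} = -222 + 64 = -158$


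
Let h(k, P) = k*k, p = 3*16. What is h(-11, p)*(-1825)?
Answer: -220825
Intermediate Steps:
p = 48
h(k, P) = k²
h(-11, p)*(-1825) = (-11)²*(-1825) = 121*(-1825) = -220825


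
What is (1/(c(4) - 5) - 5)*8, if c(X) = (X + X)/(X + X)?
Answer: -42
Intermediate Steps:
c(X) = 1 (c(X) = (2*X)/((2*X)) = (2*X)*(1/(2*X)) = 1)
(1/(c(4) - 5) - 5)*8 = (1/(1 - 5) - 5)*8 = (1/(-4) - 5)*8 = (-¼ - 5)*8 = -21/4*8 = -42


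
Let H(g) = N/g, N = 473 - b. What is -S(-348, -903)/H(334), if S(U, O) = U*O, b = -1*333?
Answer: -52478748/403 ≈ -1.3022e+5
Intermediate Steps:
b = -333
S(U, O) = O*U
N = 806 (N = 473 - 1*(-333) = 473 + 333 = 806)
H(g) = 806/g
-S(-348, -903)/H(334) = -(-903*(-348))/(806/334) = -314244/(806*(1/334)) = -314244/403/167 = -314244*167/403 = -1*52478748/403 = -52478748/403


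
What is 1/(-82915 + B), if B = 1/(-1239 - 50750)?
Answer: -51989/4310667936 ≈ -1.2061e-5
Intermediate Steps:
B = -1/51989 (B = 1/(-51989) = -1/51989 ≈ -1.9235e-5)
1/(-82915 + B) = 1/(-82915 - 1/51989) = 1/(-4310667936/51989) = -51989/4310667936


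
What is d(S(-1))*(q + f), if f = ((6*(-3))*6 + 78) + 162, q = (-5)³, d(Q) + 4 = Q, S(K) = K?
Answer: -35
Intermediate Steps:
d(Q) = -4 + Q
q = -125
f = 132 (f = (-18*6 + 78) + 162 = (-108 + 78) + 162 = -30 + 162 = 132)
d(S(-1))*(q + f) = (-4 - 1)*(-125 + 132) = -5*7 = -35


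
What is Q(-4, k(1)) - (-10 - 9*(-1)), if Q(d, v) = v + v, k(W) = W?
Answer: 3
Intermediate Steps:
Q(d, v) = 2*v
Q(-4, k(1)) - (-10 - 9*(-1)) = 2*1 - (-10 - 9*(-1)) = 2 - (-10 + 9) = 2 - 1*(-1) = 2 + 1 = 3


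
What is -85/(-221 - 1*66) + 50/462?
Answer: 3830/9471 ≈ 0.40439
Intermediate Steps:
-85/(-221 - 1*66) + 50/462 = -85/(-221 - 66) + 50*(1/462) = -85/(-287) + 25/231 = -85*(-1/287) + 25/231 = 85/287 + 25/231 = 3830/9471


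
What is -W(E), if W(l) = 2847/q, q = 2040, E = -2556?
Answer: -949/680 ≈ -1.3956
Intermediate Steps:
W(l) = 949/680 (W(l) = 2847/2040 = 2847*(1/2040) = 949/680)
-W(E) = -1*949/680 = -949/680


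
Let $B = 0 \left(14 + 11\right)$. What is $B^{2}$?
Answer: $0$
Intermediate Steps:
$B = 0$ ($B = 0 \cdot 25 = 0$)
$B^{2} = 0^{2} = 0$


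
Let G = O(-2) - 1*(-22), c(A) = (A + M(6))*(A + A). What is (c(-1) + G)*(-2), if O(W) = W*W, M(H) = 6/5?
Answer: -256/5 ≈ -51.200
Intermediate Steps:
M(H) = 6/5 (M(H) = 6*(⅕) = 6/5)
O(W) = W²
c(A) = 2*A*(6/5 + A) (c(A) = (A + 6/5)*(A + A) = (6/5 + A)*(2*A) = 2*A*(6/5 + A))
G = 26 (G = (-2)² - 1*(-22) = 4 + 22 = 26)
(c(-1) + G)*(-2) = ((⅖)*(-1)*(6 + 5*(-1)) + 26)*(-2) = ((⅖)*(-1)*(6 - 5) + 26)*(-2) = ((⅖)*(-1)*1 + 26)*(-2) = (-⅖ + 26)*(-2) = (128/5)*(-2) = -256/5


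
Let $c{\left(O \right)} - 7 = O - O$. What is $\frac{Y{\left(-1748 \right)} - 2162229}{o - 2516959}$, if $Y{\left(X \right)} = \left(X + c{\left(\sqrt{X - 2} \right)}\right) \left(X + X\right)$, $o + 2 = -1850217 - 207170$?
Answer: $- \frac{3924307}{4574348} \approx -0.85789$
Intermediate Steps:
$c{\left(O \right)} = 7$ ($c{\left(O \right)} = 7 + \left(O - O\right) = 7 + 0 = 7$)
$o = -2057389$ ($o = -2 - 2057387 = -2057389$)
$Y{\left(X \right)} = 2 X \left(7 + X\right)$ ($Y{\left(X \right)} = \left(X + 7\right) \left(X + X\right) = \left(7 + X\right) 2 X = 2 X \left(7 + X\right)$)
$\frac{Y{\left(-1748 \right)} - 2162229}{o - 2516959} = \frac{2 \left(-1748\right) \left(7 - 1748\right) - 2162229}{-2057389 - 2516959} = \frac{2 \left(-1748\right) \left(-1741\right) - 2162229}{-4574348} = \left(6086536 - 2162229\right) \left(- \frac{1}{4574348}\right) = 3924307 \left(- \frac{1}{4574348}\right) = - \frac{3924307}{4574348}$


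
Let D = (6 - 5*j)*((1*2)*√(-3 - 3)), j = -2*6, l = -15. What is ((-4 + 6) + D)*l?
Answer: -30 - 1980*I*√6 ≈ -30.0 - 4850.0*I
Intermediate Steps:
j = -12
D = 132*I*√6 (D = (6 - 5*(-12))*((1*2)*√(-3 - 3)) = (6 + 60)*(2*√(-6)) = 66*(2*(I*√6)) = 66*(2*I*√6) = 132*I*√6 ≈ 323.33*I)
((-4 + 6) + D)*l = ((-4 + 6) + 132*I*√6)*(-15) = (2 + 132*I*√6)*(-15) = -30 - 1980*I*√6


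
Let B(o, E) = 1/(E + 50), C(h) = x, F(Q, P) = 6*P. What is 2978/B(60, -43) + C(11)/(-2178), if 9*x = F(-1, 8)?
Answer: 68103874/3267 ≈ 20846.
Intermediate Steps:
x = 16/3 (x = (6*8)/9 = (1/9)*48 = 16/3 ≈ 5.3333)
C(h) = 16/3
B(o, E) = 1/(50 + E)
2978/B(60, -43) + C(11)/(-2178) = 2978/(1/(50 - 43)) + (16/3)/(-2178) = 2978/(1/7) + (16/3)*(-1/2178) = 2978/(1/7) - 8/3267 = 2978*7 - 8/3267 = 20846 - 8/3267 = 68103874/3267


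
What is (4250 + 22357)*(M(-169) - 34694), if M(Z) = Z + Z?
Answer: -932096424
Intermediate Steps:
M(Z) = 2*Z
(4250 + 22357)*(M(-169) - 34694) = (4250 + 22357)*(2*(-169) - 34694) = 26607*(-338 - 34694) = 26607*(-35032) = -932096424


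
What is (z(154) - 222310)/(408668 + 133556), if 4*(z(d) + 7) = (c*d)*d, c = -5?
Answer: -125981/271112 ≈ -0.46468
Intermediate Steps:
z(d) = -7 - 5*d**2/4 (z(d) = -7 + ((-5*d)*d)/4 = -7 + (-5*d**2)/4 = -7 - 5*d**2/4)
(z(154) - 222310)/(408668 + 133556) = ((-7 - 5/4*154**2) - 222310)/(408668 + 133556) = ((-7 - 5/4*23716) - 222310)/542224 = ((-7 - 29645) - 222310)*(1/542224) = (-29652 - 222310)*(1/542224) = -251962*1/542224 = -125981/271112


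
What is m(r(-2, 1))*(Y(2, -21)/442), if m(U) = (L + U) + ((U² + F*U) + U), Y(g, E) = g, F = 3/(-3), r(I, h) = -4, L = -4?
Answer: 8/221 ≈ 0.036199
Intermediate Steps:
F = -1 (F = 3*(-⅓) = -1)
m(U) = -4 + U + U² (m(U) = (-4 + U) + ((U² - U) + U) = (-4 + U) + U² = -4 + U + U²)
m(r(-2, 1))*(Y(2, -21)/442) = (-4 - 4 + (-4)²)*(2/442) = (-4 - 4 + 16)*(2*(1/442)) = 8*(1/221) = 8/221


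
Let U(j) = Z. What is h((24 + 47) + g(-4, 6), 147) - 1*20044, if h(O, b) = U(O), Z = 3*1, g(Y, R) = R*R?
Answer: -20041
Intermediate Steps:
g(Y, R) = R²
Z = 3
U(j) = 3
h(O, b) = 3
h((24 + 47) + g(-4, 6), 147) - 1*20044 = 3 - 1*20044 = 3 - 20044 = -20041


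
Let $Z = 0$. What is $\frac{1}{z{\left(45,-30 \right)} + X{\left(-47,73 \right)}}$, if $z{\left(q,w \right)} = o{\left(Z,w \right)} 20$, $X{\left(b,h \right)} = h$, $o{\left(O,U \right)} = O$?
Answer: $\frac{1}{73} \approx 0.013699$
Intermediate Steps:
$z{\left(q,w \right)} = 0$ ($z{\left(q,w \right)} = 0 \cdot 20 = 0$)
$\frac{1}{z{\left(45,-30 \right)} + X{\left(-47,73 \right)}} = \frac{1}{0 + 73} = \frac{1}{73}$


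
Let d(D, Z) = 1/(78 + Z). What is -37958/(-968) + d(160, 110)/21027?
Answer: 4689089368/119580549 ≈ 39.213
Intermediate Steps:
-37958/(-968) + d(160, 110)/21027 = -37958/(-968) + 1/((78 + 110)*21027) = -37958*(-1/968) + (1/21027)/188 = 18979/484 + (1/188)*(1/21027) = 18979/484 + 1/3953076 = 4689089368/119580549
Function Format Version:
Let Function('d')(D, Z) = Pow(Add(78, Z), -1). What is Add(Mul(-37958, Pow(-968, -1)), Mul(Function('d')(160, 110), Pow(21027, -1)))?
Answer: Rational(4689089368, 119580549) ≈ 39.213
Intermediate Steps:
Add(Mul(-37958, Pow(-968, -1)), Mul(Function('d')(160, 110), Pow(21027, -1))) = Add(Mul(-37958, Pow(-968, -1)), Mul(Pow(Add(78, 110), -1), Pow(21027, -1))) = Add(Mul(-37958, Rational(-1, 968)), Mul(Pow(188, -1), Rational(1, 21027))) = Add(Rational(18979, 484), Mul(Rational(1, 188), Rational(1, 21027))) = Add(Rational(18979, 484), Rational(1, 3953076)) = Rational(4689089368, 119580549)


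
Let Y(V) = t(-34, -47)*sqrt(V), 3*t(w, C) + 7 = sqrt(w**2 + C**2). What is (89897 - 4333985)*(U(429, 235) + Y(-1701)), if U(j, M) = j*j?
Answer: -781086199608 + 12732264*I*sqrt(21)*(7 - sqrt(3365)) ≈ -7.8109e+11 - 2.9762e+9*I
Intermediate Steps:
U(j, M) = j**2
t(w, C) = -7/3 + sqrt(C**2 + w**2)/3 (t(w, C) = -7/3 + sqrt(w**2 + C**2)/3 = -7/3 + sqrt(C**2 + w**2)/3)
Y(V) = sqrt(V)*(-7/3 + sqrt(3365)/3) (Y(V) = (-7/3 + sqrt((-47)**2 + (-34)**2)/3)*sqrt(V) = (-7/3 + sqrt(2209 + 1156)/3)*sqrt(V) = (-7/3 + sqrt(3365)/3)*sqrt(V) = sqrt(V)*(-7/3 + sqrt(3365)/3))
(89897 - 4333985)*(U(429, 235) + Y(-1701)) = (89897 - 4333985)*(429**2 + sqrt(-1701)*(-7 + sqrt(3365))/3) = -4244088*(184041 + (9*I*sqrt(21))*(-7 + sqrt(3365))/3) = -4244088*(184041 + 3*I*sqrt(21)*(-7 + sqrt(3365))) = -781086199608 - 12732264*I*sqrt(21)*(-7 + sqrt(3365))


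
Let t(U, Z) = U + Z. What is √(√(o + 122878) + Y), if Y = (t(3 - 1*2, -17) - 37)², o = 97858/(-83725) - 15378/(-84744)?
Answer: √(324632576851236900 + 10750290*√14200740924207904137)/10750290 ≈ 56.210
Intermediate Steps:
o = -106141747/107502900 (o = 97858*(-1/83725) - 15378*(-1/84744) = -97858/83725 + 233/1284 = -106141747/107502900 ≈ -0.98734)
Y = 2809 (Y = (((3 - 1*2) - 17) - 37)² = (((3 - 2) - 17) - 37)² = ((1 - 17) - 37)² = (-16 - 37)² = (-53)² = 2809)
√(√(o + 122878) + Y) = √(√(-106141747/107502900 + 122878) + 2809) = √(√(13209635204453/107502900) + 2809) = √(√14200740924207904137/10750290 + 2809) = √(2809 + √14200740924207904137/10750290)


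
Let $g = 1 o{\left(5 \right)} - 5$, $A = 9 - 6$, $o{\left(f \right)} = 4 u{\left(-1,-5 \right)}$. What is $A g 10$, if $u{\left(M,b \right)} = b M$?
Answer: $450$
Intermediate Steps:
$u{\left(M,b \right)} = M b$
$o{\left(f \right)} = 20$ ($o{\left(f \right)} = 4 \left(\left(-1\right) \left(-5\right)\right) = 4 \cdot 5 = 20$)
$A = 3$
$g = 15$ ($g = 1 \cdot 20 - 5 = 20 - 5 = 15$)
$A g 10 = 3 \cdot 15 \cdot 10 = 45 \cdot 10 = 450$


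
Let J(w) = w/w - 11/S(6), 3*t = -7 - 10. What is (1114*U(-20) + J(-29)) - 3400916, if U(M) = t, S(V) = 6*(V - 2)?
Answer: -27257825/8 ≈ -3.4072e+6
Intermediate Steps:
t = -17/3 (t = (-7 - 10)/3 = (⅓)*(-17) = -17/3 ≈ -5.6667)
S(V) = -12 + 6*V (S(V) = 6*(-2 + V) = -12 + 6*V)
U(M) = -17/3
J(w) = 13/24 (J(w) = w/w - 11/(-12 + 6*6) = 1 - 11/(-12 + 36) = 1 - 11/24 = 13/24)
(1114*U(-20) + J(-29)) - 3400916 = (1114*(-17/3) + 13/24) - 3400916 = (-18938/3 + 13/24) - 3400916 = -50497/8 - 3400916 = -27257825/8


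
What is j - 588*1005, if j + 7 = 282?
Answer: -590665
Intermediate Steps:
j = 275 (j = -7 + 282 = 275)
j - 588*1005 = 275 - 588*1005 = 275 - 590940 = -590665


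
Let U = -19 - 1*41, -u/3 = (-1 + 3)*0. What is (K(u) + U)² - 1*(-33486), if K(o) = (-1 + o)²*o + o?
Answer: 37086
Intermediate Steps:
u = 0 (u = -3*(-1 + 3)*0 = -6*0 = -3*0 = 0)
U = -60 (U = -19 - 41 = -60)
K(o) = o + o*(-1 + o)² (K(o) = o*(-1 + o)² + o = o + o*(-1 + o)²)
(K(u) + U)² - 1*(-33486) = (0*(1 + (-1 + 0)²) - 60)² - 1*(-33486) = (0*(1 + (-1)²) - 60)² + 33486 = (0*(1 + 1) - 60)² + 33486 = (0*2 - 60)² + 33486 = (0 - 60)² + 33486 = (-60)² + 33486 = 3600 + 33486 = 37086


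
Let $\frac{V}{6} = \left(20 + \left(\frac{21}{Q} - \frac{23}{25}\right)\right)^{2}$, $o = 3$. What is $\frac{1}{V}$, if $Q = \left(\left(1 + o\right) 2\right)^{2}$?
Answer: $\frac{1280000}{2892866427} \approx 0.00044247$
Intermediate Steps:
$Q = 64$ ($Q = \left(\left(1 + 3\right) 2\right)^{2} = \left(4 \cdot 2\right)^{2} = 8^{2} = 64$)
$V = \frac{2892866427}{1280000}$ ($V = 6 \left(20 + \left(\frac{21}{64} - \frac{23}{25}\right)\right)^{2} = 6 \left(20 - \frac{947}{1600}\right)^{2} = 6 \left(\frac{31053}{1600}\right)^{2} = 6 \cdot \frac{964288809}{2560000} = \frac{2892866427}{1280000} \approx 2260.1$)
$\frac{1}{V} = \frac{1}{\frac{2892866427}{1280000}} = \frac{1280000}{2892866427}$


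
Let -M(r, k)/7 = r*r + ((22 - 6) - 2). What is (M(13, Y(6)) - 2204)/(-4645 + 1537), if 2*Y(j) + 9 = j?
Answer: 3485/3108 ≈ 1.1213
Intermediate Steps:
Y(j) = -9/2 + j/2
M(r, k) = -98 - 7*r² (M(r, k) = -7*(r*r + ((22 - 6) - 2)) = -7*(r² + (16 - 2)) = -7*(r² + 14) = -7*(14 + r²) = -98 - 7*r²)
(M(13, Y(6)) - 2204)/(-4645 + 1537) = ((-98 - 7*13²) - 2204)/(-4645 + 1537) = ((-98 - 7*169) - 2204)/(-3108) = ((-98 - 1183) - 2204)*(-1/3108) = (-1281 - 2204)*(-1/3108) = -3485*(-1/3108) = 3485/3108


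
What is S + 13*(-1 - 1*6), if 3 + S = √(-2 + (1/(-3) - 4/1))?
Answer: -94 + I*√57/3 ≈ -94.0 + 2.5166*I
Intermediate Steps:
S = -3 + I*√57/3 (S = -3 + √(-2 + (1/(-3) - 4/1)) = -3 + √(-2 + (1*(-⅓) - 4*1)) = -3 + √(-2 + (-⅓ - 4)) = -3 + √(-2 - 13/3) = -3 + √(-19/3) = -3 + I*√57/3 ≈ -3.0 + 2.5166*I)
S + 13*(-1 - 1*6) = (-3 + I*√57/3) + 13*(-1 - 1*6) = (-3 + I*√57/3) + 13*(-1 - 6) = (-3 + I*√57/3) + 13*(-7) = (-3 + I*√57/3) - 91 = -94 + I*√57/3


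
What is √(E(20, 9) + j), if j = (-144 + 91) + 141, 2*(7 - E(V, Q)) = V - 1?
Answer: 3*√38/2 ≈ 9.2466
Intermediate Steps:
E(V, Q) = 15/2 - V/2 (E(V, Q) = 7 - (V - 1)/2 = 7 - (-1 + V)/2 = 7 + (½ - V/2) = 15/2 - V/2)
j = 88 (j = -53 + 141 = 88)
√(E(20, 9) + j) = √((15/2 - ½*20) + 88) = √((15/2 - 10) + 88) = √(-5/2 + 88) = √(171/2) = 3*√38/2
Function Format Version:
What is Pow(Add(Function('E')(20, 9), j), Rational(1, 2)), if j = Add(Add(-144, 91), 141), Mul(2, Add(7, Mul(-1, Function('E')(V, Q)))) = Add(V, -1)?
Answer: Mul(Rational(3, 2), Pow(38, Rational(1, 2))) ≈ 9.2466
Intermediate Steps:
Function('E')(V, Q) = Add(Rational(15, 2), Mul(Rational(-1, 2), V)) (Function('E')(V, Q) = Add(7, Mul(Rational(-1, 2), Add(V, -1))) = Add(7, Mul(Rational(-1, 2), Add(-1, V))) = Add(7, Add(Rational(1, 2), Mul(Rational(-1, 2), V))) = Add(Rational(15, 2), Mul(Rational(-1, 2), V)))
j = 88 (j = Add(-53, 141) = 88)
Pow(Add(Function('E')(20, 9), j), Rational(1, 2)) = Pow(Add(Add(Rational(15, 2), Mul(Rational(-1, 2), 20)), 88), Rational(1, 2)) = Pow(Add(Add(Rational(15, 2), -10), 88), Rational(1, 2)) = Pow(Add(Rational(-5, 2), 88), Rational(1, 2)) = Pow(Rational(171, 2), Rational(1, 2)) = Mul(Rational(3, 2), Pow(38, Rational(1, 2)))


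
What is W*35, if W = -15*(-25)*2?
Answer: 26250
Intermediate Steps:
W = 750 (W = 375*2 = 750)
W*35 = 750*35 = 26250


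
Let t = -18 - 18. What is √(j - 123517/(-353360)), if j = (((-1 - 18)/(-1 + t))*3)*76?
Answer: √1254583677452105/3268580 ≈ 10.837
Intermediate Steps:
t = -36
j = 4332/37 (j = (((-1 - 18)/(-1 - 36))*3)*76 = (-19/(-37)*3)*76 = (-19*(-1/37)*3)*76 = ((19/37)*3)*76 = (57/37)*76 = 4332/37 ≈ 117.08)
√(j - 123517/(-353360)) = √(4332/37 - 123517/(-353360)) = √(4332/37 - 123517*(-1/353360)) = √(4332/37 + 123517/353360) = √(1535325649/13074320) = √1254583677452105/3268580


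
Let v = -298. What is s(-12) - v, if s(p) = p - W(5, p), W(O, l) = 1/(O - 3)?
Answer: 571/2 ≈ 285.50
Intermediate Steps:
W(O, l) = 1/(-3 + O)
s(p) = -½ + p (s(p) = p - 1/(-3 + 5) = p - 1/2 = p - 1*½ = p - ½ = -½ + p)
s(-12) - v = (-½ - 12) - 1*(-298) = -25/2 + 298 = 571/2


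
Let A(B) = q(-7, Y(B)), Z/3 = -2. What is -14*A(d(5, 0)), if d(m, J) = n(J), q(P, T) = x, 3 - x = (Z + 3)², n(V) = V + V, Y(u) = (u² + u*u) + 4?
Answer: 84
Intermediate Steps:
Z = -6 (Z = 3*(-2) = -6)
Y(u) = 4 + 2*u² (Y(u) = (u² + u²) + 4 = 2*u² + 4 = 4 + 2*u²)
n(V) = 2*V
x = -6 (x = 3 - (-6 + 3)² = 3 - 1*(-3)² = 3 - 1*9 = 3 - 9 = -6)
q(P, T) = -6
d(m, J) = 2*J
A(B) = -6
-14*A(d(5, 0)) = -14*(-6) = 84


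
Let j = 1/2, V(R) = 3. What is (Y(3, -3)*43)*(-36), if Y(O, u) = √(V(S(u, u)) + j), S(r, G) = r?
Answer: -774*√14 ≈ -2896.0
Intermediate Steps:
j = ½ (j = 1*(½) = ½ ≈ 0.50000)
Y(O, u) = √14/2 (Y(O, u) = √(3 + ½) = √(7/2) = √14/2)
(Y(3, -3)*43)*(-36) = ((√14/2)*43)*(-36) = (43*√14/2)*(-36) = -774*√14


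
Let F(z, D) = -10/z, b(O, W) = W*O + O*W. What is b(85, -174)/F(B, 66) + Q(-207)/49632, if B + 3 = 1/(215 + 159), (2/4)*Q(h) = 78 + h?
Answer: -73340347/8272 ≈ -8866.1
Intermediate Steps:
b(O, W) = 2*O*W (b(O, W) = O*W + O*W = 2*O*W)
Q(h) = 156 + 2*h (Q(h) = 2*(78 + h) = 156 + 2*h)
B = -1121/374 (B = -3 + 1/(215 + 159) = -3 + 1/374 = -1121/374 ≈ -2.9973)
b(85, -174)/F(B, 66) + Q(-207)/49632 = (2*85*(-174))/((-10/(-1121/374))) + (156 + 2*(-207))/49632 = -29580/((-10*(-374/1121))) + (156 - 414)*(1/49632) = -29580/3740/1121 - 258*1/49632 = -29580*1121/3740 - 43/8272 = -97527/11 - 43/8272 = -73340347/8272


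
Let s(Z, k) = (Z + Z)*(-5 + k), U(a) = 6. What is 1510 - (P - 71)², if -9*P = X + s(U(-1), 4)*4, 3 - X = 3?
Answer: -25219/9 ≈ -2802.1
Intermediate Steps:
X = 0 (X = 3 - 1*3 = 3 - 3 = 0)
s(Z, k) = 2*Z*(-5 + k) (s(Z, k) = (2*Z)*(-5 + k) = 2*Z*(-5 + k))
P = 16/3 (P = -(0 + (2*6*(-5 + 4))*4)/9 = -(0 + (2*6*(-1))*4)/9 = -(0 - 12*4)/9 = -(0 - 48)/9 = -⅑*(-48) = 16/3 ≈ 5.3333)
1510 - (P - 71)² = 1510 - (16/3 - 71)² = 1510 - (-197/3)² = 1510 - 1*38809/9 = 1510 - 38809/9 = -25219/9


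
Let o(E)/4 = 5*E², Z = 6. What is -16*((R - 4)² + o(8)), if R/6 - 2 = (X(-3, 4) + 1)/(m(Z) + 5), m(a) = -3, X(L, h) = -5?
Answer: -20736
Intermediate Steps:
o(E) = 20*E² (o(E) = 4*(5*E²) = 20*E²)
R = 0 (R = 12 + 6*((-5 + 1)/(-3 + 5)) = 12 + 6*(-4/2) = 12 + 6*(-4*½) = 12 + 6*(-2) = 12 - 12 = 0)
-16*((R - 4)² + o(8)) = -16*((0 - 4)² + 20*8²) = -16*((-4)² + 20*64) = -16*(16 + 1280) = -16*1296 = -20736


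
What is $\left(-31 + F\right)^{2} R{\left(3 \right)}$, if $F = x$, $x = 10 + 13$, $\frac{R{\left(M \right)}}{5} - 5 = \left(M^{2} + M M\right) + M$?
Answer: $8320$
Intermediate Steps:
$R{\left(M \right)} = 25 + 5 M + 10 M^{2}$ ($R{\left(M \right)} = 25 + 5 \left(\left(M^{2} + M M\right) + M\right) = 25 + 5 \left(\left(M^{2} + M^{2}\right) + M\right) = 25 + 5 \left(2 M^{2} + M\right) = 25 + 5 \left(M + 2 M^{2}\right) = 25 + \left(5 M + 10 M^{2}\right) = 25 + 5 M + 10 M^{2}$)
$x = 23$
$F = 23$
$\left(-31 + F\right)^{2} R{\left(3 \right)} = \left(-31 + 23\right)^{2} \left(25 + 5 \cdot 3 + 10 \cdot 3^{2}\right) = \left(-8\right)^{2} \left(25 + 15 + 10 \cdot 9\right) = 64 \left(25 + 15 + 90\right) = 64 \cdot 130 = 8320$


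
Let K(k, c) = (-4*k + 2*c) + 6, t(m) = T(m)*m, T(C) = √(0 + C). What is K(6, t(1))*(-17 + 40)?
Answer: -368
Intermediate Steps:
T(C) = √C
t(m) = m^(3/2) (t(m) = √m*m = m^(3/2))
K(k, c) = 6 - 4*k + 2*c
K(6, t(1))*(-17 + 40) = (6 - 4*6 + 2*1^(3/2))*(-17 + 40) = (6 - 24 + 2*1)*23 = (6 - 24 + 2)*23 = -16*23 = -368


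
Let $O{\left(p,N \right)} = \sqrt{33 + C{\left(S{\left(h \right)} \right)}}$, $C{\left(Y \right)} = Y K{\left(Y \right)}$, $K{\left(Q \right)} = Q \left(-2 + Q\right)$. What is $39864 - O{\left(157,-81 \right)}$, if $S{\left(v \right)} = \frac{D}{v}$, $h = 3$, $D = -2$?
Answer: $39864 - \frac{\sqrt{2577}}{9} \approx 39858.0$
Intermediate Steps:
$S{\left(v \right)} = - \frac{2}{v}$
$C{\left(Y \right)} = Y^{2} \left(-2 + Y\right)$ ($C{\left(Y \right)} = Y Y \left(-2 + Y\right) = Y^{2} \left(-2 + Y\right)$)
$O{\left(p,N \right)} = \frac{\sqrt{2577}}{9}$ ($O{\left(p,N \right)} = \sqrt{33 + \left(- \frac{2}{3}\right)^{2} \left(-2 - \frac{2}{3}\right)} = \sqrt{33 + \frac{4}{9} \left(- \frac{8}{3}\right)} = \sqrt{33 - \frac{32}{27}} = \sqrt{\frac{859}{27}} = \frac{\sqrt{2577}}{9}$)
$39864 - O{\left(157,-81 \right)} = 39864 - \frac{\sqrt{2577}}{9}$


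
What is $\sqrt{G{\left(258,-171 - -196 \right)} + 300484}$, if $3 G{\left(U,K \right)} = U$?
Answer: $\sqrt{300570} \approx 548.24$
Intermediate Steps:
$G{\left(U,K \right)} = \frac{U}{3}$
$\sqrt{G{\left(258,-171 - -196 \right)} + 300484} = \sqrt{\frac{1}{3} \cdot 258 + 300484} = \sqrt{86 + 300484} = \sqrt{300570}$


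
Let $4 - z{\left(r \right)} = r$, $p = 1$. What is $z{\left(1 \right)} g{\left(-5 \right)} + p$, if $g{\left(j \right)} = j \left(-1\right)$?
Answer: $16$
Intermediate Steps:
$z{\left(r \right)} = 4 - r$
$g{\left(j \right)} = - j$
$z{\left(1 \right)} g{\left(-5 \right)} + p = \left(4 - 1\right) \left(\left(-1\right) \left(-5\right)\right) + 1 = \left(4 - 1\right) 5 + 1 = 3 \cdot 5 + 1 = 15 + 1 = 16$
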